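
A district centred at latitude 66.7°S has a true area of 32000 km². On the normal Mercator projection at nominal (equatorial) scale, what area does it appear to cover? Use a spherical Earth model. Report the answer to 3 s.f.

Mercator is conformal, so the point scale is isotropic: h = k = sec φ = 1/cos φ.
Areal scale = k² = sec²φ = 1/cos²(66.7°) = 1/0.3955² = 6.392.
Apparent area = 32000 × 6.392 ≈ 205000 km².

205000 km²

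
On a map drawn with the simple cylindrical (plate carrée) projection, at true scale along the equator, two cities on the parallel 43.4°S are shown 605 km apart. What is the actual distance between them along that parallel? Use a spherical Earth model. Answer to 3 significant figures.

440 km

In the plate carrée (x = Rλ, y = Rφ), meridians are true-scale (h = 1) and parallels are stretched by k = sec φ.
Along the parallel at 43.4°, map distances are exaggerated by k = sec 43.4° = 1.376.
True distance = 605 / 1.376 = 605 × cos 43.4° ≈ 440 km.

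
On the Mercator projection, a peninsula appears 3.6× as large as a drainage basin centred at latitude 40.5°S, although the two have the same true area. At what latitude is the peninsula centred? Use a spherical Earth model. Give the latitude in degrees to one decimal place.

For equal true areas on Mercator, apparent areas scale as sec²φ, so the ratio is cos²φ₂ / cos²φ₁.
cos²φ₂ / cos²φ₁ = 3.6  ⇒  cos φ₁ = cos 40.5° / √3.6 = 0.7604/1.897 = 0.4008.
φ₁ = arccos(0.4008) ≈ 66.4°.

66.4°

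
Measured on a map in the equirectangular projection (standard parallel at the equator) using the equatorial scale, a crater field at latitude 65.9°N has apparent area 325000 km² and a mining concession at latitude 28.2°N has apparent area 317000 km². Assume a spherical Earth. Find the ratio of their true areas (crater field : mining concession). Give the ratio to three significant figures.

On the plate carrée, areal scale = h·k = 1 × sec φ, so true area = apparent × cos φ.
True area of crater field: 325000 × cos(65.9°) = 325000 × 0.4083 = 132700 km².
True area of mining concession: 317000 × cos(28.2°) = 317000 × 0.8813 = 279400 km².
Ratio = 132700 / 279400 ≈ 0.475.

0.475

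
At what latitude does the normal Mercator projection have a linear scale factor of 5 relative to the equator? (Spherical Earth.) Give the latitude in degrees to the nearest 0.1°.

Mercator scale is k = sec φ = 1/cos φ.
1/cos φ = 5  ⇒  cos φ = 0.2000  ⇒  φ = arccos(0.2000) ≈ 78.5°.

78.5°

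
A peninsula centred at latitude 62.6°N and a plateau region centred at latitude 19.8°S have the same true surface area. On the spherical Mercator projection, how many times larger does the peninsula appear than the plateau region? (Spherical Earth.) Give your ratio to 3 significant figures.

4.18

Mercator is conformal with k = sec φ, so areal scale = k² = sec²φ.
At 62.6°: sec²(62.6°) = 1/0.4602² = 4.722.
At 19.8°: sec²(19.8°) = 1/0.9409² = 1.130.
Ratio = 4.722/1.130 = cos²(19.8°)/cos²(62.6°) ≈ 4.18.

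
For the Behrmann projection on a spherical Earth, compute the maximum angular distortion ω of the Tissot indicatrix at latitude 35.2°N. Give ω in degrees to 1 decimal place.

Behrmann is a cylindrical equal-area projection with standard parallels at ±30°. A cylindrical equal-area projection with standard parallel φ₀ has meridian scale h = cos φ / cos φ₀ and parallel scale k = cos φ₀ / cos φ (so areas are preserved, h·k = 1).
At 35.2°: h = 0.9436, k = 1.060; principal scales a = 1.060, b = 0.9436.
sin(ω/2) = (a − b)/(a + b) = 0.1163/2.003 = 0.05803, so ω = 2 arcsin(0.05803) ≈ 6.7°.

6.7°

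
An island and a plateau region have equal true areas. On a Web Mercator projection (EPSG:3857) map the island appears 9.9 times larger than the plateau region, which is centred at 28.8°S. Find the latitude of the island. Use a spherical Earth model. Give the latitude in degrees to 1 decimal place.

For equal true areas on Mercator, apparent areas scale as sec²φ, so the ratio is cos²φ₂ / cos²φ₁.
cos²φ₂ / cos²φ₁ = 9.9  ⇒  cos φ₁ = cos 28.8° / √9.9 = 0.8763/3.146 = 0.2785.
φ₁ = arccos(0.2785) ≈ 73.8°.

73.8°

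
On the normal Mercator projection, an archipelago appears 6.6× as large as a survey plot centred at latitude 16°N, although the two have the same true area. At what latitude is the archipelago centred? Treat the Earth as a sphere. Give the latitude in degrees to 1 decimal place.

On Mercator, (apparent₁)/(apparent₂) = sec²φ₁ / sec²φ₂ when true areas are equal.
cos²φ₂ / cos²φ₁ = 6.6  ⇒  cos φ₁ = cos 16° / √6.6 = 0.9613/2.569 = 0.3742.
φ₁ = arccos(0.3742) ≈ 68.0°.

68.0°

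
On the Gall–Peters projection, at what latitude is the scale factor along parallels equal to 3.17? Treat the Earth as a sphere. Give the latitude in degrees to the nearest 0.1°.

The Gall–Peters projection is cylindrical equal-area with φ₀ = 45°. Cylindrical equal-area (φ₀ = 45°): h = cos φ / cos 45° along meridians, k = cos 45° / cos φ along parallels; h·k = 1.
k = cos φ₀ / cos φ = 3.17  ⇒  cos φ = cos 45° / 3.17 = 0.2231.
φ = arccos(0.2231) ≈ 77.1°.

77.1°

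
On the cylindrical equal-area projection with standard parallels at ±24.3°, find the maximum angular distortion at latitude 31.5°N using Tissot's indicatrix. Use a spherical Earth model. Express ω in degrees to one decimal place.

A cylindrical equal-area projection with standard parallel φ₀ has meridian scale h = cos φ / cos φ₀ and parallel scale k = cos φ₀ / cos φ (so areas are preserved, h·k = 1).
At 31.5°: h = 0.9355, k = 1.069; principal scales a = 1.069, b = 0.9355.
sin(ω/2) = (a − b)/(a + b) = 0.1334/2.004 = 0.06655, so ω = 2 arcsin(0.06655) ≈ 7.6°.

7.6°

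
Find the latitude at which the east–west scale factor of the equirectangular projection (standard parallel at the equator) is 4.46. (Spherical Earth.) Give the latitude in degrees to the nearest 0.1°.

77.0°

Plate carrée: h = 1, k = sec φ along parallels.
sec φ = 4.46  ⇒  cos φ = 0.2242  ⇒  φ ≈ 77.0°.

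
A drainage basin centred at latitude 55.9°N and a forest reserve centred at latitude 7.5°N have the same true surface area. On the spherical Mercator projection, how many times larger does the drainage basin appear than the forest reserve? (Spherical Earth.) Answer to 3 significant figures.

3.13

Mercator is conformal with k = sec φ, so areal scale = k² = sec²φ.
At 55.9°: sec²(55.9°) = 1/0.5606² = 3.182.
At 7.5°: sec²(7.5°) = 1/0.9914² = 1.017.
Ratio = 3.182/1.017 = cos²(7.5°)/cos²(55.9°) ≈ 3.13.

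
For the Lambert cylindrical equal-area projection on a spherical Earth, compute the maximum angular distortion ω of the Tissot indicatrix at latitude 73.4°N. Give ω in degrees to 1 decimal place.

The Lambert cylindrical equal-area projection is the cylindrical equal-area projection with its standard parallel at the equator (φ₀ = 0). Cylindrical equal-area (φ₀ = 0°): h = cos φ / cos 0° along meridians, k = cos 0° / cos φ along parallels; h·k = 1.
At 73.4°: h = 0.2857, k = 3.500; principal scales a = 3.500, b = 0.2857.
sin(ω/2) = (a − b)/(a + b) = 3.215/3.786 = 0.8491, so ω = 2 arcsin(0.8491) ≈ 116.2°.

116.2°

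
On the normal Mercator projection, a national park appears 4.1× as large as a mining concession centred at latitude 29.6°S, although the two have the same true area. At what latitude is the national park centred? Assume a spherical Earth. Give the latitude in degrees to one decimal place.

64.6°

For equal true areas on Mercator, apparent areas scale as sec²φ, so the ratio is cos²φ₂ / cos²φ₁.
cos²φ₂ / cos²φ₁ = 4.1  ⇒  cos φ₁ = cos 29.6° / √4.1 = 0.8695/2.025 = 0.4294.
φ₁ = arccos(0.4294) ≈ 64.6°.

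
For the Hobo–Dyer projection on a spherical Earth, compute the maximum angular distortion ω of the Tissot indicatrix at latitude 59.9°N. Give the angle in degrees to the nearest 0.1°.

The Hobo–Dyer projection is cylindrical equal-area with φ₀ = 37.5°. Cylindrical equal-area (φ₀ = 37.5°): h = cos φ / cos 37.5° along meridians, k = cos 37.5° / cos φ along parallels; h·k = 1.
At 59.9°: h = 0.6321, k = 1.582; principal scales a = 1.582, b = 0.6321.
sin(ω/2) = (a − b)/(a + b) = 0.9498/2.214 = 0.4290, so ω = 2 arcsin(0.4290) ≈ 50.8°.

50.8°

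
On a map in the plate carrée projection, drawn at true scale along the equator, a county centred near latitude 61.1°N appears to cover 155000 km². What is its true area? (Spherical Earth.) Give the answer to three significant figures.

74900 km²

Plate carrée maps x = Rλ, y = Rφ. The meridian scale is h = 1 and the parallel scale is k = 1/cos φ = sec φ.
Areal scale = h·k = 1 × sec φ; at 61.1°, h = 1.000, k = 2.069, so h·k = 2.069.
True area = apparent / (areal scale) = 155000 / 2.069 ≈ 74900 km².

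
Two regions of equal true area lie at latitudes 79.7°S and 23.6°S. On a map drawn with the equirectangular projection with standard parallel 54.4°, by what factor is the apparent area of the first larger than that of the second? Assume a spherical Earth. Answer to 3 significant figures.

The equidistant cylindrical projection with φ₀ = 54.4° has h = 1 (meridians true) and k = cos φ₀ / cos φ along parallels.
Areal scale at 79.7°: h·k = 1.000 × 3.256 = 3.256.
Areal scale at 23.6°: h·k = 1.000 × 0.6353 = 0.6353.
Ratio = 3.256/0.6353 ≈ 5.13.

5.13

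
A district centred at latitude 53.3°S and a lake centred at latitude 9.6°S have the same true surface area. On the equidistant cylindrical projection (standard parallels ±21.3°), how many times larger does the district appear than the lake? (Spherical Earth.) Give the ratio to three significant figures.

1.65

In the equirectangular projection with standard parallel φ₀ = 21.3° (x = Rλ cos φ₀, y = Rφ), meridians are true-scale (h = 1) and the parallel scale is k = cos φ₀ / cos φ.
Areal scale at 53.3°: h·k = 1.000 × 1.559 = 1.559.
Areal scale at 9.6°: h·k = 1.000 × 0.9449 = 0.9449.
Ratio = 1.559/0.9449 ≈ 1.65.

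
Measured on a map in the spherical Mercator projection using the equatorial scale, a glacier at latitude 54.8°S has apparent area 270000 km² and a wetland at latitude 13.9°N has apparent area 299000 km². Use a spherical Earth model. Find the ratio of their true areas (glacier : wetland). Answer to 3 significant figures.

On Mercator the areal scale is sec²φ, so true area = apparent × cos²φ.
True area of glacier: 270000 × cos²(54.8°) = 270000 × 0.3323 = 89710 km².
True area of wetland: 299000 × cos²(13.9°) = 299000 × 0.9423 = 281700 km².
Ratio = 89710 / 281700 ≈ 0.318.

0.318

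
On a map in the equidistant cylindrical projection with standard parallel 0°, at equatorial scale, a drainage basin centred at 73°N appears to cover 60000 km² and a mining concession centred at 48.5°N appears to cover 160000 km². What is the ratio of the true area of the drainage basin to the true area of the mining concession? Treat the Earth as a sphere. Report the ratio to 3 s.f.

On the plate carrée, areal scale = h·k = 1 × sec φ, so true area = apparent × cos φ.
True area of drainage basin: 60000 × cos(73°) = 60000 × 0.2924 = 17540 km².
True area of mining concession: 160000 × cos(48.5°) = 160000 × 0.6626 = 106000 km².
Ratio = 17540 / 106000 ≈ 0.165.

0.165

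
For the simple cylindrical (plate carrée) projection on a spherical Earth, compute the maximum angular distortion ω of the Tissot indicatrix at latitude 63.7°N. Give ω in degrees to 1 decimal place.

Plate carrée maps x = Rλ, y = Rφ. The meridian scale is h = 1 and the parallel scale is k = 1/cos φ = sec φ.
At 63.7°: h = 1.000, k = 2.257; principal scales a = 2.257, b = 1.000.
sin(ω/2) = (a − b)/(a + b) = 1.257/3.257 = 0.3859, so ω = 2 arcsin(0.3859) ≈ 45.4°.

45.4°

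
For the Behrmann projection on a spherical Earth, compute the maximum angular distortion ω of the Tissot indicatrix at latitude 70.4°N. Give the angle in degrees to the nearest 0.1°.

The Behrmann projection is cylindrical equal-area with φ₀ = 30°. Cylindrical equal-area (φ₀ = 30°): h = cos φ / cos 30° along meridians, k = cos 30° / cos φ along parallels; h·k = 1.
At 70.4°: h = 0.3873, k = 2.582; principal scales a = 2.582, b = 0.3873.
sin(ω/2) = (a − b)/(a + b) = 2.194/2.969 = 0.7391, so ω = 2 arcsin(0.7391) ≈ 95.3°.

95.3°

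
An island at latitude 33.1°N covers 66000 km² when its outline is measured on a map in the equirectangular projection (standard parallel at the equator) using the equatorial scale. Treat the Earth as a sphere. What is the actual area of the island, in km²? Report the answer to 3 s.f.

55300 km²

For the equirectangular projection with φ₀ = 0 (plate carrée), h = 1 along meridians and k = sec φ along parallels.
Areal scale = h·k = 1 × sec φ; at 33.1°, h = 1.000, k = 1.194, so h·k = 1.194.
True area = apparent / (areal scale) = 66000 / 1.194 ≈ 55300 km².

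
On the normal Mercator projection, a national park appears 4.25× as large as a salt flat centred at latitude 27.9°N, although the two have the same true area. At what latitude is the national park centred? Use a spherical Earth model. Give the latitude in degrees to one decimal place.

Mercator areal scale is sec²φ, so apparent-area ratio = sec²φ₁ / sec²φ₂ = cos²φ₂ / cos²φ₁.
cos²φ₂ / cos²φ₁ = 4.25  ⇒  cos φ₁ = cos 27.9° / √4.25 = 0.8838/2.062 = 0.4287.
φ₁ = arccos(0.4287) ≈ 64.6°.

64.6°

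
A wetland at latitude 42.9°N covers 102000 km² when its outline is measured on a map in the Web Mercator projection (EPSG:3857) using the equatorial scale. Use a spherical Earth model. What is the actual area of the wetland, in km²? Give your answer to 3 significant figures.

Mercator is conformal, so the point scale is isotropic: h = k = sec φ = 1/cos φ.
Areal scale = k² = sec²φ = 1/cos²(42.9°) = 1/0.7325² = 1.864.
True area = apparent / (areal scale) = 102000 / 1.864 ≈ 54700 km².

54700 km²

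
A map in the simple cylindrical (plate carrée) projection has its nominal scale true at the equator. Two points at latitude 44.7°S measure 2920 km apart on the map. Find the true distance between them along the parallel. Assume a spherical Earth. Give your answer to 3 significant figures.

For the equirectangular projection with φ₀ = 0 (plate carrée), h = 1 along meridians and k = sec φ along parallels.
Along the parallel at 44.7°, map distances are exaggerated by k = sec 44.7° = 1.407.
True distance = 2920 / 1.407 = 2920 × cos 44.7° ≈ 2080 km.

2080 km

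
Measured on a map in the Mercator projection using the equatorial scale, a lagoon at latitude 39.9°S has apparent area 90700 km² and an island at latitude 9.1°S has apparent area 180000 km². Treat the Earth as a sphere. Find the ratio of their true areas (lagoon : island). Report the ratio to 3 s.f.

0.304

On Mercator the areal scale is sec²φ, so true area = apparent × cos²φ.
True area of lagoon: 90700 × cos²(39.9°) = 90700 × 0.5885 = 53380 km².
True area of island: 180000 × cos²(9.1°) = 180000 × 0.9750 = 175500 km².
Ratio = 53380 / 175500 ≈ 0.304.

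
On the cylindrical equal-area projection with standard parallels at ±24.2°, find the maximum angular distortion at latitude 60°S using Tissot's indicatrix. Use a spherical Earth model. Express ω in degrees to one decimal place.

65.1°

Cylindrical equal-area (φ₀ = 24.2°): h = cos φ / cos 24.2° along meridians, k = cos 24.2° / cos φ along parallels; h·k = 1.
At 60°: h = 0.5482, k = 1.824; principal scales a = 1.824, b = 0.5482.
sin(ω/2) = (a − b)/(a + b) = 1.276/2.372 = 0.5379, so ω = 2 arcsin(0.5379) ≈ 65.1°.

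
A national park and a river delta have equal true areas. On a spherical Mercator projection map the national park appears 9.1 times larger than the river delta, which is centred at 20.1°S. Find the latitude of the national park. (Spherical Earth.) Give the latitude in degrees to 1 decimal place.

On Mercator, (apparent₁)/(apparent₂) = sec²φ₁ / sec²φ₂ when true areas are equal.
cos²φ₂ / cos²φ₁ = 9.1  ⇒  cos φ₁ = cos 20.1° / √9.1 = 0.9391/3.017 = 0.3113.
φ₁ = arccos(0.3113) ≈ 71.9°.

71.9°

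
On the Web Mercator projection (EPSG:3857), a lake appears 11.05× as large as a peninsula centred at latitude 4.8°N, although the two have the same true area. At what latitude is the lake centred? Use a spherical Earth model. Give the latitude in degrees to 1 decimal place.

72.6°

For equal true areas on Mercator, apparent areas scale as sec²φ, so the ratio is cos²φ₂ / cos²φ₁.
cos²φ₂ / cos²φ₁ = 11.05  ⇒  cos φ₁ = cos 4.8° / √11.05 = 0.9965/3.324 = 0.2998.
φ₁ = arccos(0.2998) ≈ 72.6°.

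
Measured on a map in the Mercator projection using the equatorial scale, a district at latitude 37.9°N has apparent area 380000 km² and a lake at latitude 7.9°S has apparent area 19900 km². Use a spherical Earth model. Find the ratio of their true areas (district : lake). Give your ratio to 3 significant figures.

12.1

Since Mercator area scale is 1/cos²φ, the true area equals the apparent area multiplied by cos²φ.
True area of district: 380000 × cos²(37.9°) = 380000 × 0.6227 = 236600 km².
True area of lake: 19900 × cos²(7.9°) = 19900 × 0.9811 = 19520 km².
Ratio = 236600 / 19520 ≈ 12.1.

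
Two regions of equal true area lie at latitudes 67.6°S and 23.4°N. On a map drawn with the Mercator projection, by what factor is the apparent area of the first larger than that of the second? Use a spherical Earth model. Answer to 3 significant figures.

5.80

On Mercator, area is exaggerated by sec²φ = 1/cos²φ.
At 67.6°: sec²(67.6°) = 1/0.3811² = 6.886.
At 23.4°: sec²(23.4°) = 1/0.9178² = 1.187.
Ratio = 6.886/1.187 = cos²(23.4°)/cos²(67.6°) ≈ 5.80.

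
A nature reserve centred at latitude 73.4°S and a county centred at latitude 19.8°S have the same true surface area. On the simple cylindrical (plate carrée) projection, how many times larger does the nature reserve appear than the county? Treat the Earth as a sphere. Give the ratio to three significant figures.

Plate carrée maps x = Rλ, y = Rφ. The meridian scale is h = 1 and the parallel scale is k = 1/cos φ = sec φ.
Areal scale at 73.4°: h·k = 1.000 × 3.500 = 3.500.
Areal scale at 19.8°: h·k = 1.000 × 1.063 = 1.063.
Ratio = 3.500/1.063 ≈ 3.29.

3.29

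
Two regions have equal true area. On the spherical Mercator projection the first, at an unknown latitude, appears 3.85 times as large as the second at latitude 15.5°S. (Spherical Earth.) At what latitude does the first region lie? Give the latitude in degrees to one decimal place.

60.6°

Mercator areal scale is sec²φ, so apparent-area ratio = sec²φ₁ / sec²φ₂ = cos²φ₂ / cos²φ₁.
cos²φ₂ / cos²φ₁ = 3.85  ⇒  cos φ₁ = cos 15.5° / √3.85 = 0.9636/1.962 = 0.4911.
φ₁ = arccos(0.4911) ≈ 60.6°.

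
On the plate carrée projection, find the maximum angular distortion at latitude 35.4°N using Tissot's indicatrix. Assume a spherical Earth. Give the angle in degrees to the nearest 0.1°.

11.7°

Plate carrée maps x = Rλ, y = Rφ. The meridian scale is h = 1 and the parallel scale is k = 1/cos φ = sec φ.
At 35.4°: h = 1.000, k = 1.227; principal scales a = 1.227, b = 1.000.
sin(ω/2) = (a − b)/(a + b) = 0.2268/2.227 = 0.1019, so ω = 2 arcsin(0.1019) ≈ 11.7°.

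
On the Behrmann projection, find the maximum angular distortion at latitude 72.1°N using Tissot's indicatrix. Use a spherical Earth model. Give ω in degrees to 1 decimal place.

101.8°

Behrmann is a cylindrical equal-area projection with standard parallels at ±30°. Cylindrical equal-area (φ₀ = 30°): h = cos φ / cos 30° along meridians, k = cos 30° / cos φ along parallels; h·k = 1.
At 72.1°: h = 0.3549, k = 2.818; principal scales a = 2.818, b = 0.3549.
sin(ω/2) = (a − b)/(a + b) = 2.463/3.173 = 0.7763, so ω = 2 arcsin(0.7763) ≈ 101.8°.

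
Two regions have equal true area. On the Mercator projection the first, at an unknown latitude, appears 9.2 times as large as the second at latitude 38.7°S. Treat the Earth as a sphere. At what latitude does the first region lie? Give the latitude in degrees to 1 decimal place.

75.1°

For equal true areas on Mercator, apparent areas scale as sec²φ, so the ratio is cos²φ₂ / cos²φ₁.
cos²φ₂ / cos²φ₁ = 9.2  ⇒  cos φ₁ = cos 38.7° / √9.2 = 0.7804/3.033 = 0.2573.
φ₁ = arccos(0.2573) ≈ 75.1°.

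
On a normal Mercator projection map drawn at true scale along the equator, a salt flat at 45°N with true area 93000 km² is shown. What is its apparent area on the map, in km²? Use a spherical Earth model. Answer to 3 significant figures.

186000 km²

For Mercator, h = k = sec φ (a conformal cylindrical projection has a single point scale, 1/cos φ).
Areal scale = k² = sec²φ = 1/cos²(45°) = 1/0.7071² = 2.000.
Apparent area = 93000 × 2.000 ≈ 186000 km².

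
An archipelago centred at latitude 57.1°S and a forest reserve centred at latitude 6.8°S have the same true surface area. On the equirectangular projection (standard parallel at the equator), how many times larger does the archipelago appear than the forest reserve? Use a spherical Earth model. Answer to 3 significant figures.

For the equirectangular projection with φ₀ = 0 (plate carrée), h = 1 along meridians and k = sec φ along parallels.
Areal scale at 57.1°: h·k = 1.000 × 1.841 = 1.841.
Areal scale at 6.8°: h·k = 1.000 × 1.007 = 1.007.
Ratio = 1.841/1.007 ≈ 1.83.

1.83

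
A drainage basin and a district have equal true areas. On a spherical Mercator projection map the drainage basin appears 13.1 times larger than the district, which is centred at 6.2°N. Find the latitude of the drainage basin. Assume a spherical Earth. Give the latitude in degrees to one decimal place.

74.1°

Mercator areal scale is sec²φ, so apparent-area ratio = sec²φ₁ / sec²φ₂ = cos²φ₂ / cos²φ₁.
cos²φ₂ / cos²φ₁ = 13.1  ⇒  cos φ₁ = cos 6.2° / √13.1 = 0.9942/3.619 = 0.2747.
φ₁ = arccos(0.2747) ≈ 74.1°.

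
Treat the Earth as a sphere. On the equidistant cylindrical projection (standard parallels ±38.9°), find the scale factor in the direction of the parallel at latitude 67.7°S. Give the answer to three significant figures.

In the equirectangular projection with standard parallel φ₀ = 38.9° (x = Rλ cos φ₀, y = Rφ), meridians are true-scale (h = 1) and the parallel scale is k = cos φ₀ / cos φ.
k = cos 38.9° / cos 67.7° = 0.7782/0.3795 = 2.051.

2.05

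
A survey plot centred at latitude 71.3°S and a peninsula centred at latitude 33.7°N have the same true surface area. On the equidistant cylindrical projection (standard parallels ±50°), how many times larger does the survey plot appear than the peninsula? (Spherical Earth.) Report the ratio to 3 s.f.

2.59

With standard parallel φ₀ = 50°, the equirectangular projection gives x = Rλ cos φ₀, y = Rφ, so h = 1 and k = cos 50° / cos φ.
Areal scale at 71.3°: h·k = 1.000 × 2.005 = 2.005.
Areal scale at 33.7°: h·k = 1.000 × 0.7726 = 0.7726.
Ratio = 2.005/0.7726 ≈ 2.59.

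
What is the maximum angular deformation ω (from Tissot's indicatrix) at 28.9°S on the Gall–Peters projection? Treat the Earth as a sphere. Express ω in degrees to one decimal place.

Gall–Peters is a cylindrical equal-area projection with standard parallels at ±45°. Cylindrical equal-area (φ₀ = 45°): h = cos φ / cos 45° along meridians, k = cos 45° / cos φ along parallels; h·k = 1.
At 28.9°: h = 1.238, k = 0.8077; principal scales a = 1.238, b = 0.8077.
sin(ω/2) = (a − b)/(a + b) = 0.4304/2.046 = 0.2104, so ω = 2 arcsin(0.2104) ≈ 24.3°.

24.3°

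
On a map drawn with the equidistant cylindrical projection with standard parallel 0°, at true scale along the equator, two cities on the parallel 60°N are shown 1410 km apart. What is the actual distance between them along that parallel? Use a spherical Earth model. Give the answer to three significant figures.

705 km

In the plate carrée (x = Rλ, y = Rφ), meridians are true-scale (h = 1) and parallels are stretched by k = sec φ.
Along the parallel at 60°, map distances are exaggerated by k = sec 60° = 2.000.
True distance = 1410 / 2.000 = 1410 × cos 60° ≈ 705 km.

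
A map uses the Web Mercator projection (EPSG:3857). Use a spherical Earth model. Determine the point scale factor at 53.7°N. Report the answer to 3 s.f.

Mercator is conformal, so the point scale is isotropic: h = k = sec φ = 1/cos φ.
k = 1/cos 53.7° = 1/0.5920 = 1.689.

1.69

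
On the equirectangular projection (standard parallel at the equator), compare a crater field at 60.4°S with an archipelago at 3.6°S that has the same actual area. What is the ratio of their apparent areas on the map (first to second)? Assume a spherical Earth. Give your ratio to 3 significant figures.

Plate carrée maps x = Rλ, y = Rφ. The meridian scale is h = 1 and the parallel scale is k = 1/cos φ = sec φ.
Areal scale at 60.4°: h·k = 1.000 × 2.025 = 2.025.
Areal scale at 3.6°: h·k = 1.000 × 1.002 = 1.002.
Ratio = 2.025/1.002 ≈ 2.02.

2.02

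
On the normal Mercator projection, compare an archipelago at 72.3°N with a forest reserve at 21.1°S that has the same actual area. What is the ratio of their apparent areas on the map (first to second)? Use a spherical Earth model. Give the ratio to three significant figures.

9.42

Mercator is conformal with k = sec φ, so areal scale = k² = sec²φ.
At 72.3°: sec²(72.3°) = 1/0.3040² = 10.82.
At 21.1°: sec²(21.1°) = 1/0.9330² = 1.149.
Ratio = 10.82/1.149 = cos²(21.1°)/cos²(72.3°) ≈ 9.42.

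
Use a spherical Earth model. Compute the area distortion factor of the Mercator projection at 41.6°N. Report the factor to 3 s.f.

The Mercator projection is conformal; its linear scale factor is the same in every direction and equals sec φ = 1/cos φ.
Areal scale = k² = sec²φ = 1/cos²(41.6°) = 1/0.7478² = 1.788.

1.79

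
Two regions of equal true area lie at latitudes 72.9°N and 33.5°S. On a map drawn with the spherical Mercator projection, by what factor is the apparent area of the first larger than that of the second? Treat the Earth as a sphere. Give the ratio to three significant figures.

On Mercator, area is exaggerated by sec²φ = 1/cos²φ.
At 72.9°: sec²(72.9°) = 1/0.2940² = 11.57.
At 33.5°: sec²(33.5°) = 1/0.8339² = 1.438.
Ratio = 11.57/1.438 = cos²(33.5°)/cos²(72.9°) ≈ 8.04.

8.04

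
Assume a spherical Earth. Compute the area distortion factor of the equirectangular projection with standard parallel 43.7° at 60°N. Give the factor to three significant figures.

The equidistant cylindrical projection with φ₀ = 43.7° has h = 1 (meridians true) and k = cos φ₀ / cos φ along parallels.
Areal scale = h·k = 1 × cos φ₀ / cos φ; at 60°, h = 1.000, k = 1.446, so h·k = 1.446.

1.45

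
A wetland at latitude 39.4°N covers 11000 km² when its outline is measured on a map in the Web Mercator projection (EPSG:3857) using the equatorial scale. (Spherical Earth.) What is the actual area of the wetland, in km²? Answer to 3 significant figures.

The Mercator projection is conformal; its linear scale factor is the same in every direction and equals sec φ = 1/cos φ.
Areal scale = k² = sec²φ = 1/cos²(39.4°) = 1/0.7727² = 1.675.
True area = apparent / (areal scale) = 11000 / 1.675 ≈ 6570 km².

6570 km²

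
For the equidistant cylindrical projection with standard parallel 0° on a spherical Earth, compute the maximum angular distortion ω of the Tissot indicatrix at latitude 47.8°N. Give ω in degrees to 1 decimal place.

In the plate carrée (x = Rλ, y = Rφ), meridians are true-scale (h = 1) and parallels are stretched by k = sec φ.
At 47.8°: h = 1.000, k = 1.489; principal scales a = 1.489, b = 1.000.
sin(ω/2) = (a − b)/(a + b) = 0.4887/2.489 = 0.1964, so ω = 2 arcsin(0.1964) ≈ 22.6°.

22.6°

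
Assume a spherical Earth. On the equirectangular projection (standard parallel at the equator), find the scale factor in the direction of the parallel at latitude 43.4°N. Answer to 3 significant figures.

1.38

Plate carrée maps x = Rλ, y = Rφ. The meridian scale is h = 1 and the parallel scale is k = 1/cos φ = sec φ.
k = 1/cos 43.4° = 1/0.7266 = 1.376.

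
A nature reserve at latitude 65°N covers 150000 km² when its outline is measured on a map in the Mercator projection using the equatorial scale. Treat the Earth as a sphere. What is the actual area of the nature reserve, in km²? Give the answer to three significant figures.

For Mercator, h = k = sec φ (a conformal cylindrical projection has a single point scale, 1/cos φ).
Areal scale = k² = sec²φ = 1/cos²(65°) = 1/0.4226² = 5.599.
True area = apparent / (areal scale) = 150000 / 5.599 ≈ 26800 km².

26800 km²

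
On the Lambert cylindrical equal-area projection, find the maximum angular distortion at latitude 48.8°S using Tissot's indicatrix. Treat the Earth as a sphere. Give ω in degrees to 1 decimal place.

The Lambert cylindrical equal-area projection is the cylindrical equal-area projection with its standard parallel at the equator (φ₀ = 0). Cylindrical equal-area (φ₀ = 0°): h = cos φ / cos 0° along meridians, k = cos 0° / cos φ along parallels; h·k = 1.
At 48.8°: h = 0.6587, k = 1.518; principal scales a = 1.518, b = 0.6587.
sin(ω/2) = (a − b)/(a + b) = 0.8595/2.177 = 0.3948, so ω = 2 arcsin(0.3948) ≈ 46.5°.

46.5°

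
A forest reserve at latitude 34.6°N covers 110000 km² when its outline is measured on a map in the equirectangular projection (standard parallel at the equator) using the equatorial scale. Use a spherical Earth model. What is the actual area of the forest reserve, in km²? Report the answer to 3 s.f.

90500 km²

In the plate carrée (x = Rλ, y = Rφ), meridians are true-scale (h = 1) and parallels are stretched by k = sec φ.
Areal scale = h·k = 1 × sec φ; at 34.6°, h = 1.000, k = 1.215, so h·k = 1.215.
True area = apparent / (areal scale) = 110000 / 1.215 ≈ 90500 km².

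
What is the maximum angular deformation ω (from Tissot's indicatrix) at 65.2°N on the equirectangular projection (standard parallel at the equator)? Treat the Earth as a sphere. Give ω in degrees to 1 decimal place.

48.3°

Plate carrée maps x = Rλ, y = Rφ. The meridian scale is h = 1 and the parallel scale is k = 1/cos φ = sec φ.
At 65.2°: h = 1.000, k = 2.384; principal scales a = 2.384, b = 1.000.
sin(ω/2) = (a − b)/(a + b) = 1.384/3.384 = 0.4090, so ω = 2 arcsin(0.4090) ≈ 48.3°.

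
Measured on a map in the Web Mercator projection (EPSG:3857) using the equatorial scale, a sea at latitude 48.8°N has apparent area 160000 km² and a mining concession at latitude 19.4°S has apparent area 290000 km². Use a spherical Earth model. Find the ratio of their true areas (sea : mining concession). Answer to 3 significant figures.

0.269

On Mercator the areal scale is sec²φ, so true area = apparent × cos²φ.
True area of sea: 160000 × cos²(48.8°) = 160000 × 0.4339 = 69420 km².
True area of mining concession: 290000 × cos²(19.4°) = 290000 × 0.8897 = 258000 km².
Ratio = 69420 / 258000 ≈ 0.269.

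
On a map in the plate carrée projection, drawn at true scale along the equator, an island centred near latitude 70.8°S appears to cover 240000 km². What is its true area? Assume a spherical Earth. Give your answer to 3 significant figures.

78900 km²

In the plate carrée (x = Rλ, y = Rφ), meridians are true-scale (h = 1) and parallels are stretched by k = sec φ.
Areal scale = h·k = 1 × sec φ; at 70.8°, h = 1.000, k = 3.041, so h·k = 3.041.
True area = apparent / (areal scale) = 240000 / 3.041 ≈ 78900 km².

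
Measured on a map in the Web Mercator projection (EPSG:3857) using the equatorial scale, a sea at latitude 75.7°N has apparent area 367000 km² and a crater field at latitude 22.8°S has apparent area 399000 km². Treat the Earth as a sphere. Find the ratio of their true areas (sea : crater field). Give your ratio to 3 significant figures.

On Mercator the areal scale is sec²φ, so true area = apparent × cos²φ.
True area of sea: 367000 × cos²(75.7°) = 367000 × 0.06101 = 22390 km².
True area of crater field: 399000 × cos²(22.8°) = 399000 × 0.8498 = 339100 km².
Ratio = 22390 / 339100 ≈ 0.0660.

0.0660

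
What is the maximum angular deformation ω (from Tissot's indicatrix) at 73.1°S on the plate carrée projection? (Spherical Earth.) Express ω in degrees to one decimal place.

In the plate carrée (x = Rλ, y = Rφ), meridians are true-scale (h = 1) and parallels are stretched by k = sec φ.
At 73.1°: h = 1.000, k = 3.440; principal scales a = 3.440, b = 1.000.
sin(ω/2) = (a − b)/(a + b) = 2.440/4.440 = 0.5495, so ω = 2 arcsin(0.5495) ≈ 66.7°.

66.7°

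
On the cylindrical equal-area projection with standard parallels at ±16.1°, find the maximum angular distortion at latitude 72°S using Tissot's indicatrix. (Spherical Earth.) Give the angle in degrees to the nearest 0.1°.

108.7°

For cylindrical equal-area with standard parallel φ₀, h = cos φ / cos φ₀ and k = cos φ₀ / cos φ, so h·k = 1.
At 72°: h = 0.3216, k = 3.109; principal scales a = 3.109, b = 0.3216.
sin(ω/2) = (a − b)/(a + b) = 2.788/3.431 = 0.8125, so ω = 2 arcsin(0.8125) ≈ 108.7°.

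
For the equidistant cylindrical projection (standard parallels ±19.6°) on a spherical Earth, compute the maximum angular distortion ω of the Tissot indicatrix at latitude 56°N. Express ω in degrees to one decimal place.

In the equirectangular projection with standard parallel φ₀ = 19.6° (x = Rλ cos φ₀, y = Rφ), meridians are true-scale (h = 1) and the parallel scale is k = cos φ₀ / cos φ.
At 56°: h = 1.000, k = 1.685; principal scales a = 1.685, b = 1.000.
sin(ω/2) = (a − b)/(a + b) = 0.6847/2.685 = 0.2550, so ω = 2 arcsin(0.2550) ≈ 29.6°.

29.6°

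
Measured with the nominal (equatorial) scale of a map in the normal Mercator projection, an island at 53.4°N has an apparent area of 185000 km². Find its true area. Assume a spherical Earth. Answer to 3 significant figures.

65800 km²

The Mercator projection is conformal; its linear scale factor is the same in every direction and equals sec φ = 1/cos φ.
Areal scale = k² = sec²φ = 1/cos²(53.4°) = 1/0.5962² = 2.813.
True area = apparent / (areal scale) = 185000 / 2.813 ≈ 65800 km².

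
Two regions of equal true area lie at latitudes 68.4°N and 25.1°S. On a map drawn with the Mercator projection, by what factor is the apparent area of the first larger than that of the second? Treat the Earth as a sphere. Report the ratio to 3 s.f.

6.05

Mercator areal scale is sec²φ.
At 68.4°: sec²(68.4°) = 1/0.3681² = 7.379.
At 25.1°: sec²(25.1°) = 1/0.9056² = 1.219.
Ratio = 7.379/1.219 = cos²(25.1°)/cos²(68.4°) ≈ 6.05.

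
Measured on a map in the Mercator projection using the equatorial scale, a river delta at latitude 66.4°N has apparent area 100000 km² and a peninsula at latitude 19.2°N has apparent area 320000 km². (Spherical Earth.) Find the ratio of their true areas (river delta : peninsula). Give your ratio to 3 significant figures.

0.0562

On Mercator the areal scale is sec²φ, so true area = apparent × cos²φ.
True area of river delta: 100000 × cos²(66.4°) = 100000 × 0.1603 = 16030 km².
True area of peninsula: 320000 × cos²(19.2°) = 320000 × 0.8918 = 285400 km².
Ratio = 16030 / 285400 ≈ 0.0562.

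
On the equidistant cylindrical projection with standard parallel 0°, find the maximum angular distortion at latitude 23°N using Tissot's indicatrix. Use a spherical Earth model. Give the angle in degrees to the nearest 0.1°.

In the plate carrée (x = Rλ, y = Rφ), meridians are true-scale (h = 1) and parallels are stretched by k = sec φ.
At 23°: h = 1.000, k = 1.086; principal scales a = 1.086, b = 1.000.
sin(ω/2) = (a − b)/(a + b) = 0.08636/2.086 = 0.04139, so ω = 2 arcsin(0.04139) ≈ 4.7°.

4.7°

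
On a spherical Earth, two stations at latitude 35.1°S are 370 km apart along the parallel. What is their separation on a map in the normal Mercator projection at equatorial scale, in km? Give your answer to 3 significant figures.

452 km

The Mercator projection is conformal; its linear scale factor is the same in every direction and equals sec φ = 1/cos φ.
Along the parallel, k = sec 35.1° = 1/0.8181 = 1.222.
Map distance = 370 × 1.222 ≈ 452 km.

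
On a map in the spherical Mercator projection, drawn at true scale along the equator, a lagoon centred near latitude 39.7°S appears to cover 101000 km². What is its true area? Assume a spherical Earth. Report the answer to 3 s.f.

59800 km²

The Mercator projection is conformal; its linear scale factor is the same in every direction and equals sec φ = 1/cos φ.
Areal scale = k² = sec²φ = 1/cos²(39.7°) = 1/0.7694² = 1.689.
True area = apparent / (areal scale) = 101000 / 1.689 ≈ 59800 km².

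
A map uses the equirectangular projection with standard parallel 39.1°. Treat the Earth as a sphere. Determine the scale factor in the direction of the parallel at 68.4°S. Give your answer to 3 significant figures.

With standard parallel φ₀ = 39.1°, the equirectangular projection gives x = Rλ cos φ₀, y = Rφ, so h = 1 and k = cos 39.1° / cos φ.
k = cos 39.1° / cos 68.4° = 0.7760/0.3681 = 2.108.

2.11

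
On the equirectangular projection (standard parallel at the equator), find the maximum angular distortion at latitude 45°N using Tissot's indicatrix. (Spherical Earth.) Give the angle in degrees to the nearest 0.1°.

For the equirectangular projection with φ₀ = 0 (plate carrée), h = 1 along meridians and k = sec φ along parallels.
At 45°: h = 1.000, k = 1.414; principal scales a = 1.414, b = 1.000.
sin(ω/2) = (a − b)/(a + b) = 0.4142/2.414 = 0.1716, so ω = 2 arcsin(0.1716) ≈ 19.8°.

19.8°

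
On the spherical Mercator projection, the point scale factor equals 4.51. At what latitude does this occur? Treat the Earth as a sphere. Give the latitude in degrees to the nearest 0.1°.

77.2°

Mercator scale is k = sec φ = 1/cos φ.
1/cos φ = 4.51  ⇒  cos φ = 0.2217  ⇒  φ = arccos(0.2217) ≈ 77.2°.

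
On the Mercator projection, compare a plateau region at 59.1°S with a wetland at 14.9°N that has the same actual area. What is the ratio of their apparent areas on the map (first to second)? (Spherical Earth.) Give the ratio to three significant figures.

3.54

Mercator is conformal with k = sec φ, so areal scale = k² = sec²φ.
At 59.1°: sec²(59.1°) = 1/0.5135² = 3.792.
At 14.9°: sec²(14.9°) = 1/0.9664² = 1.071.
Ratio = 3.792/1.071 = cos²(14.9°)/cos²(59.1°) ≈ 3.54.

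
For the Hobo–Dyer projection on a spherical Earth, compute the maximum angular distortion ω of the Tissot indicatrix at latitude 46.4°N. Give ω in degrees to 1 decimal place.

The Hobo–Dyer projection is cylindrical equal-area with φ₀ = 37.5°. Cylindrical equal-area (φ₀ = 37.5°): h = cos φ / cos 37.5° along meridians, k = cos 37.5° / cos φ along parallels; h·k = 1.
At 46.4°: h = 0.8692, k = 1.150; principal scales a = 1.150, b = 0.8692.
sin(ω/2) = (a − b)/(a + b) = 0.2812/2.020 = 0.1392, so ω = 2 arcsin(0.1392) ≈ 16.0°.

16.0°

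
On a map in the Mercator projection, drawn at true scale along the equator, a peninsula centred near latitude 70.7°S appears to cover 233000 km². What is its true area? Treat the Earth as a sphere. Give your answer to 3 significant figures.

25500 km²

Mercator is conformal, so the point scale is isotropic: h = k = sec φ = 1/cos φ.
Areal scale = k² = sec²φ = 1/cos²(70.7°) = 1/0.3305² = 9.154.
True area = apparent / (areal scale) = 233000 / 9.154 ≈ 25500 km².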